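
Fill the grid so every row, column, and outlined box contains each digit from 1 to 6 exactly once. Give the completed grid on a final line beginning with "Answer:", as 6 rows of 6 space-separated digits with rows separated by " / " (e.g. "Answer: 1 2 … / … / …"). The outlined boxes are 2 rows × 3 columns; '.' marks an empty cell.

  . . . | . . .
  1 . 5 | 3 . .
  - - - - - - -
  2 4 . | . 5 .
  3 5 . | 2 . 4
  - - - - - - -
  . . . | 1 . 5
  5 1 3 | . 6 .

Step 1. [r4c3∈{1,6}] in row 4, 6 fits only at r4c3. So r4c3=6.
Step 2. [r2c5∈{2,4}] in row 2, 4 fits only at r2c5, so r2c5=4.
Step 3. [r6c6∈{2}] r6c6 is down to just 2, so r6c6=2.
Step 4. [r2c6∈{6}] nothing but 6 survives at r2c6 ⇒ r2c6=6.
Step 5. [r2c2∈{2}] r2c2 has the single candidate 2, so r2c2=2.
Step 6. [r1c3∈{4}] r1c3 has the single candidate 4 ⇒ r1c3=4.
Step 7. [r5c2∈{6}] only 6 remains possible at r5c2. So r5c2=6.
Step 8. [r1c6∈{1}] r1c6's peers cover all but 1 ⇒ r1c6=1.
Step 9. [r5c1∈{4}] r5c1 has the single candidate 4 ⇒ r5c1=4.
Step 10. [r5c5∈{3}] r5c5's peers cover all but 3, so r5c5=3.
Step 11. [r1c1∈{6}] only 6 remains possible at r1c1, so r1c1=6.
Step 12. [r3c3∈{1}] nothing but 1 survives at r3c3. So r3c3=1.
Step 13. [r3c4∈{6}] nothing but 6 survives at r3c4 ⇒ r3c4=6.
Step 14. [r1c2∈{3}] r1c2's peers cover all but 3 ⇒ r1c2=3.
Step 15. [r1c5∈{2}] r1c5 has the single candidate 2, so r1c5=2.
Step 16. [r5c3∈{2}] only 2 remains possible at r5c3 ⇒ r5c3=2.
Step 17. [r3c6∈{3}] nothing but 3 survives at r3c6, so r3c6=3.
Step 18. [r4c5∈{1}] nothing but 1 survives at r4c5. So r4c5=1.
Step 19. [r6c4∈{4}] r6c4 is down to just 4. So r6c4=4.
Step 20. [r1c4∈{5}] nothing but 5 survives at r1c4, so r1c4=5.

Answer: 6 3 4 5 2 1 / 1 2 5 3 4 6 / 2 4 1 6 5 3 / 3 5 6 2 1 4 / 4 6 2 1 3 5 / 5 1 3 4 6 2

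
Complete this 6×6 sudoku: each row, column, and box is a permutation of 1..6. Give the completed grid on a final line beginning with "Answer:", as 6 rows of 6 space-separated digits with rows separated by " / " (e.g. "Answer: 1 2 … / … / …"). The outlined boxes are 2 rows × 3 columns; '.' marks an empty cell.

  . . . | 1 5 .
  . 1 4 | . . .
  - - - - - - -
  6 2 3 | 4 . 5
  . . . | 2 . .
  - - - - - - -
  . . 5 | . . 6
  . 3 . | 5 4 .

Step 1. [r4c3∈{1}] r4c3's peers cover all but 1. So r4c3=1.
Step 2. [r6c6∈{1,2}] col 6 places 1 nowhere but r6c6 ⇒ r6c6=1.
Step 3. [r6c1∈{2}] nothing but 2 survives at r6c1, so r6c1=2.
Step 4. [r4c6∈{3}] only 3 remains possible at r4c6 ⇒ r4c6=3.
Step 5. [r5c5∈{2,3}] across row 5, 2 lands solely at r5c5 ⇒ r5c5=2.
Step 6. [r2c5∈{3,6}] in col 5, 3 fits only at r2c5. So r2c5=3.
Step 7. [r4c2∈{4,5}] across col 2, 5 lands solely at r4c2, so r4c2=5.
Step 8. [r1c3∈{2,6}] 2 has one home in col 3: r1c3. So r1c3=2.
Step 9. [r5c2∈{4}] only 4 remains possible at r5c2 ⇒ r5c2=4.
Step 10. [r6c3∈{6}] r6c3's peers cover all but 6. So r6c3=6.
Step 11. [r4c1∈{4}] r4c1 is down to just 4, so r4c1=4.
Step 12. [r2c1∈{5}] nothing but 5 survives at r2c1, so r2c1=5.
Step 13. [r1c6∈{4}] r1c6's peers cover all but 4 ⇒ r1c6=4.
Step 14. [r1c2∈{6}] only 6 remains possible at r1c2 ⇒ r1c2=6.
Step 15. [r5c1∈{1}] r5c1's peers cover all but 1 ⇒ r5c1=1.
Step 16. [r3c5∈{1}] r3c5 has the single candidate 1. So r3c5=1.
Step 17. [r1c1∈{3}] r1c1's peers cover all but 3 ⇒ r1c1=3.
Step 18. [r2c6∈{2}] r2c6's peers cover all but 2. So r2c6=2.
Step 19. [r2c4∈{6}] nothing but 6 survives at r2c4, so r2c4=6.
Step 20. [r4c5∈{6}] r4c5 is down to just 6. So r4c5=6.
Step 21. [r5c4∈{3}] r5c4's peers cover all but 3, so r5c4=3.

Answer: 3 6 2 1 5 4 / 5 1 4 6 3 2 / 6 2 3 4 1 5 / 4 5 1 2 6 3 / 1 4 5 3 2 6 / 2 3 6 5 4 1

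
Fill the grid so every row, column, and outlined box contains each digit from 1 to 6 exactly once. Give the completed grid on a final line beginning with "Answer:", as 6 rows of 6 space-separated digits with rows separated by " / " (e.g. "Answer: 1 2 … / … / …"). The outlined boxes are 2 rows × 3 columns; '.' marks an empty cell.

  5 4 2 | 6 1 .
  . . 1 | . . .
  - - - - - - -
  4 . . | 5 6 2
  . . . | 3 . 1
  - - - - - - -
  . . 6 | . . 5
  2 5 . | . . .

Step 1. [r6c3∈{3,4}] col 3 places 4 nowhere but r6c3 ⇒ r6c3=4.
Step 2. [r6c5∈{3}] nothing but 3 survives at r6c5, so r6c5=3.
Step 3. [r5c1∈{1,3}] 1 has one home in col 1: r5c1, so r5c1=1.
Step 4. [r2c6∈{3,4}] across col 6, 4 lands solely at r2c6 ⇒ r2c6=4.
Step 5. [r2c1∈{3,6}] across col 1, 3 lands solely at r2c1 ⇒ r2c1=3.
Step 6. [r2c4∈{2}] only 2 remains possible at r2c4, so r2c4=2.
Step 7. [r4c2∈{2,6}] r4c2 is the only open cell in row 4 admitting 2, so r4c2=2.
Step 8. [r5c2∈{3}] only 3 remains possible at r5c2, so r5c2=3.
Step 9. [r5c4∈{4}] r5c4 has the single candidate 4, so r5c4=4.
Step 10. [r5c5∈{2}] r5c5 is down to just 2, so r5c5=2.
Step 11. [r4c1∈{6}] nothing but 6 survives at r4c1, so r4c1=6.
Step 12. [r6c4∈{1}] r6c4 has the single candidate 1, so r6c4=1.
Step 13. [r4c3∈{5}] r4c3's peers cover all but 5. So r4c3=5.
Step 14. [r6c6∈{6}] r6c6's peers cover all but 6 ⇒ r6c6=6.
Step 15. [r4c5∈{4}] nothing but 4 survives at r4c5 ⇒ r4c5=4.
Step 16. [r3c2∈{1}] nothing but 1 survives at r3c2. So r3c2=1.
Step 17. [r1c6∈{3}] r1c6 has the single candidate 3 ⇒ r1c6=3.
Step 18. [r3c3∈{3}] r3c3's peers cover all but 3, so r3c3=3.
Step 19. [r2c5∈{5}] r2c5 has the single candidate 5. So r2c5=5.
Step 20. [r2c2∈{6}] only 6 remains possible at r2c2, so r2c2=6.

Answer: 5 4 2 6 1 3 / 3 6 1 2 5 4 / 4 1 3 5 6 2 / 6 2 5 3 4 1 / 1 3 6 4 2 5 / 2 5 4 1 3 6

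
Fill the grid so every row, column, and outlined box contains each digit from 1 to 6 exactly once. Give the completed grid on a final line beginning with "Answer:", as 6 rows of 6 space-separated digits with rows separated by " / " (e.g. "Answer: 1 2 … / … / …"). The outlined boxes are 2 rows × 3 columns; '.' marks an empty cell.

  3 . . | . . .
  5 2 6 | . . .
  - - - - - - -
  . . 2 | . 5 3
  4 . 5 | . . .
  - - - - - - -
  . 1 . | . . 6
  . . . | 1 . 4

Step 1. [r2c6∈{1}] nothing but 1 survives at r2c6 ⇒ r2c6=1.
Step 2. [r3c2∈{6}] nothing but 6 survives at r3c2, so r3c2=6.
Step 3. [r5c1∈{2}] nothing but 2 survives at r5c1 ⇒ r5c1=2.
Step 4. [r5c5∈{3}] only 3 remains possible at r5c5, so r5c5=3.
Step 5. [r1c2∈{4}] r1c2's peers cover all but 4 ⇒ r1c2=4.
Step 6. [r4c6∈{2}] r4c6 has the single candidate 2, so r4c6=2.
Step 7. [r1c4∈{2,5,6}] col 4 places 2 nowhere but r1c4. So r1c4=2.
Step 8. [r2c4∈{3,4}] 3 has one home in row 2: r2c4 ⇒ r2c4=3.
Step 9. [r4c4∈{6}] r4c4 has the single candidate 6, so r4c4=6.
Step 10. [r6c3∈{3}] nothing but 3 survives at r6c3, so r6c3=3.
Step 11. [r1c3∈{1}] nothing but 1 survives at r1c3. So r1c3=1.
Step 12. [r5c4∈{5}] r5c4 has the single candidate 5 ⇒ r5c4=5.
Step 13. [r6c5∈{2}] r6c5 is down to just 2. So r6c5=2.
Step 14. [r5c3∈{4}] nothing but 4 survives at r5c3. So r5c3=4.
Step 15. [r1c6∈{5}] r1c6 is down to just 5. So r1c6=5.
Step 16. [r3c1∈{1}] r3c1 is down to just 1, so r3c1=1.
Step 17. [r4c5∈{1}] r4c5 is down to just 1 ⇒ r4c5=1.
Step 18. [r6c2∈{5}] r6c2's peers cover all but 5, so r6c2=5.
Step 19. [r2c5∈{4}] nothing but 4 survives at r2c5, so r2c5=4.
Step 20. [r1c5∈{6}] r1c5 has the single candidate 6, so r1c5=6.
Step 21. [r6c1∈{6}] r6c1 has the single candidate 6, so r6c1=6.
Step 22. [r4c2∈{3}] r4c2's peers cover all but 3 ⇒ r4c2=3.
Step 23. [r3c4∈{4}] only 4 remains possible at r3c4 ⇒ r3c4=4.

Answer: 3 4 1 2 6 5 / 5 2 6 3 4 1 / 1 6 2 4 5 3 / 4 3 5 6 1 2 / 2 1 4 5 3 6 / 6 5 3 1 2 4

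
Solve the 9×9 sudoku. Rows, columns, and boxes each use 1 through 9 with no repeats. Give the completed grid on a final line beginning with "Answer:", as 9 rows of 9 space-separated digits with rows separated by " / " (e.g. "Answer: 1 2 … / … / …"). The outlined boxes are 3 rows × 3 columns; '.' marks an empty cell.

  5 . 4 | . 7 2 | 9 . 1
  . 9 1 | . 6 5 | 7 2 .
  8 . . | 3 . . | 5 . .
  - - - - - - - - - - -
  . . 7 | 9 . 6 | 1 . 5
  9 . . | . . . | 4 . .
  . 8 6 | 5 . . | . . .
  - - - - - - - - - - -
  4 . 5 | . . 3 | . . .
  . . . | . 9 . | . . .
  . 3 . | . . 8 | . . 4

Step 1. [r1c8∈{3,6,8}] 3 has one home in row 1: r1c8. So r1c8=3.
Step 2. [r8c8∈{1,5,6,7,8}] r8c8 is the only open cell in row 8 admitting 5, so r8c8=5.
Step 3. [r5c3∈{2,3}] across col 3, 3 lands solely at r5c3. So r5c3=3.
Step 4. [r4c1∈{2}] r4c1's peers cover all but 2, so r4c1=2.
Step 5. [r6c1∈{1}] r6c1 is down to just 1. So r6c1=1.
Step 6. [r3c9∈{6}] r3c9's peers cover all but 6. So r3c9=6.
Step 7. [r2c9∈{8}] only 8 remains possible at r2c9. So r2c9=8.
Step 8. [r5c8∈{6,7,8}] in row 5, 6 fits only at r5c8, so r5c8=6.
Step 9. [r4c5∈{3,4,8}] across row 4, 3 lands solely at r4c5 ⇒ r4c5=3.
Step 10. [r3c2∈{2,7}] r3c2 is the only open cell in row 3 admitting 7 ⇒ r3c2=7.
Step 11. [r5c5∈{1,2,8}] across col 5, 8 lands solely at r5c5, so r5c5=8.
Step 12. [r2c4∈{4}] only 4 remains possible at r2c4 ⇒ r2c4=4.
Step 13. [r8c6∈{1,4,7}] row 8 places 4 nowhere but r8c6. So r8c6=4.
Step 14. [r6c6∈{7}] r6c6's peers cover all but 7 ⇒ r6c6=7.
Step 15. [r5c9∈{2,7}] in row 5, 7 fits only at r5c9. So r5c9=7.
Step 16. [r5c4∈{1,2}] across row 5, 2 lands solely at r5c4. So r5c4=2.
Step 17. [r3c5∈{1}] only 1 remains possible at r3c5 ⇒ r3c5=1.
Step 18. [r7c5∈{2}] r7c5's peers cover all but 2. So r7c5=2.
Step 19. [r8c2∈{1,2,6}] 2 has one home in col 2: r8c2, so r8c2=2.
Step 20. [r8c4∈{1,6,7}] r8c4 is the only open cell in row 8 admitting 1 ⇒ r8c4=1.
Step 21. [r6c8∈{9}] r6c8 has the single candidate 9 ⇒ r6c8=9.
Step 22. [r9c8∈{1,7}] row 9 places 1 nowhere but r9c8. So r9c8=1.
Step 23. [r9c7∈{2,6}] row 9 places 2 nowhere but r9c7, so r9c7=2.
Step 24. [r6c7∈{3}] r6c7 is down to just 3 ⇒ r6c7=3.
Step 25. [r8c1∈{6,7}] in row 8, 7 fits only at r8c1, so r8c1=7.
Step 26. [r9c4∈{6,7}] row 9 places 7 nowhere but r9c4. So r9c4=7.
Step 27. [r8c7∈{6,8}] in row 8, 6 fits only at r8c7, so r8c7=6.
Step 28. [r7c8∈{7,8}] r7c8 is the only open cell in row 7 admitting 7 ⇒ r7c8=7.
Step 29. [r7c2∈{1,6}] 1 has one home in row 7: r7c2, so r7c2=1.
Step 30. [r4c2∈{4}] r4c2 has the single candidate 4, so r4c2=4.
Step 31. [r1c2∈{6}] r1c2 has the single candidate 6. So r1c2=6.
Step 32. [r8c3∈{8}] r8c3 has the single candidate 8 ⇒ r8c3=8.
Step 33. [r9c5∈{5}] only 5 remains possible at r9c5. So r9c5=5.
Step 34. [r5c6∈{1}] nothing but 1 survives at r5c6, so r5c6=1.
Step 35. [r2c1∈{3}] only 3 remains possible at r2c1. So r2c1=3.
Step 36. [r9c3∈{9}] r9c3 is down to just 9 ⇒ r9c3=9.
Step 37. [r4c8∈{8}] r4c8 has the single candidate 8. So r4c8=8.
Step 38. [r3c6∈{9}] r3c6's peers cover all but 9. So r3c6=9.
Step 39. [r6c9∈{2}] nothing but 2 survives at r6c9 ⇒ r6c9=2.
Step 40. [r8c9∈{3}] only 3 remains possible at r8c9 ⇒ r8c9=3.
Step 41. [r9c1∈{6}] r9c1 is down to just 6, so r9c1=6.
Step 42. [r3c3∈{2}] nothing but 2 survives at r3c3. So r3c3=2.
Step 43. [r6c5∈{4}] r6c5's peers cover all but 4, so r6c5=4.
Step 44. [r1c4∈{8}] r1c4 is down to just 8, so r1c4=8.
Step 45. [r3c8∈{4}] only 4 remains possible at r3c8 ⇒ r3c8=4.
Step 46. [r7c4∈{6}] r7c4 is down to just 6, so r7c4=6.
Step 47. [r5c2∈{5}] r5c2's peers cover all but 5. So r5c2=5.
Step 48. [r7c9∈{9}] r7c9's peers cover all but 9. So r7c9=9.
Step 49. [r7c7∈{8}] only 8 remains possible at r7c7. So r7c7=8.

Answer: 5 6 4 8 7 2 9 3 1 / 3 9 1 4 6 5 7 2 8 / 8 7 2 3 1 9 5 4 6 / 2 4 7 9 3 6 1 8 5 / 9 5 3 2 8 1 4 6 7 / 1 8 6 5 4 7 3 9 2 / 4 1 5 6 2 3 8 7 9 / 7 2 8 1 9 4 6 5 3 / 6 3 9 7 5 8 2 1 4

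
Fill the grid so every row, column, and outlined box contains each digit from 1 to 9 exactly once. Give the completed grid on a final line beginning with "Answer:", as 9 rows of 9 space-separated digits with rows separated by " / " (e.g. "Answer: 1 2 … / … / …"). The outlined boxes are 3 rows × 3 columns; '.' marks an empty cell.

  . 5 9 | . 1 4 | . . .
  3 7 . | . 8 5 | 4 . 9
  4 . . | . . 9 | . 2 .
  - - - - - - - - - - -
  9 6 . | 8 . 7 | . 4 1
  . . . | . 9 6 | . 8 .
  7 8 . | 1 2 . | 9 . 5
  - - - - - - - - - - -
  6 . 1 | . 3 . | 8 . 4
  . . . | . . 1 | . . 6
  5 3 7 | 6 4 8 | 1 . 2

Step 1. [r3c7∈{3,5,6,7}] r3c7 is the only open cell in row 3 admitting 5, so r3c7=5.
Step 2. [r1c7∈{3,6,7}] r1c7 is the only open cell in col 7 admitting 6 ⇒ r1c7=6.
Step 3. [r5c4∈{3,4,5}] in col 4, 4 fits only at r5c4, so r5c4=4.
Step 4. [r2c4∈{2}] r2c4's peers cover all but 2, so r2c4=2.
Step 5. [r1c1∈{2,8}] in row 1, 2 fits only at r1c1, so r1c1=2.
Step 6. [r1c9∈{3,7,8}] across row 1, 8 lands solely at r1c9 ⇒ r1c9=8.
Step 7. [r8c2∈{2,4,9}] across col 2, 4 lands solely at r8c2. So r8c2=4.
Step 8. [r8c3∈{2,8}] 2 has one home in row 8: r8c3. So r8c3=2.
Step 9. [r7c2∈{9}] r7c2 is down to just 9, so r7c2=9.
Step 10. [r8c4∈{5,7,9}] across col 4, 9 lands solely at r8c4, so r8c4=9.
Step 11. [r7c4∈{5,7}] in col 4, 5 fits only at r7c4 ⇒ r7c4=5.
Step 12. [r7c8∈{7}] r7c8 is down to just 7, so r7c8=7.
Step 13. [r1c8∈{3}] r1c8 has the single candidate 3. So r1c8=3.
Step 14. [r5c9∈{3,7}] 3 has one home in col 9: r5c9 ⇒ r5c9=3.
Step 15. [r3c9∈{7}] nothing but 7 survives at r3c9. So r3c9=7.
Step 16. [r5c2∈{1,2}] r5c2 is the only open cell in col 2 admitting 2 ⇒ r5c2=2.
Step 17. [r4c3∈{3,5}] row 4 places 3 nowhere but r4c3, so r4c3=3.
Step 18. [r2c3∈{6}] r2c3's peers cover all but 6. So r2c3=6.
Step 19. [r3c5∈{6}] only 6 remains possible at r3c5. So r3c5=6.
Step 20. [r1c4∈{7}] r1c4 has the single candidate 7, so r1c4=7.
Step 21. [r6c8∈{6}] only 6 remains possible at r6c8 ⇒ r6c8=6.
Step 22. [r3c2∈{1}] r3c2 has the single candidate 1 ⇒ r3c2=1.
Step 23. [r4c5∈{5}] only 5 remains possible at r4c5. So r4c5=5.
Step 24. [r5c1∈{1}] r5c1 is down to just 1 ⇒ r5c1=1.
Step 25. [r9c8∈{9}] only 9 remains possible at r9c8. So r9c8=9.
Step 26. [r5c7∈{7}] only 7 remains possible at r5c7. So r5c7=7.
Step 27. [r2c8∈{1}] r2c8 is down to just 1 ⇒ r2c8=1.
Step 28. [r8c1∈{8}] r8c1 has the single candidate 8, so r8c1=8.
Step 29. [r8c8∈{5}] r8c8 has the single candidate 5. So r8c8=5.
Step 30. [r7c6∈{2}] r7c6's peers cover all but 2 ⇒ r7c6=2.
Step 31. [r8c5∈{7}] r8c5 has the single candidate 7. So r8c5=7.
Step 32. [r6c6∈{3}] only 3 remains possible at r6c6 ⇒ r6c6=3.
Step 33. [r4c7∈{2}] only 2 remains possible at r4c7. So r4c7=2.
Step 34. [r3c3∈{8}] nothing but 8 survives at r3c3 ⇒ r3c3=8.
Step 35. [r5c3∈{5}] r5c3 has the single candidate 5, so r5c3=5.
Step 36. [r6c3∈{4}] r6c3 has the single candidate 4. So r6c3=4.
Step 37. [r3c4∈{3}] r3c4 is down to just 3, so r3c4=3.
Step 38. [r8c7∈{3}] r8c7 is down to just 3, so r8c7=3.

Answer: 2 5 9 7 1 4 6 3 8 / 3 7 6 2 8 5 4 1 9 / 4 1 8 3 6 9 5 2 7 / 9 6 3 8 5 7 2 4 1 / 1 2 5 4 9 6 7 8 3 / 7 8 4 1 2 3 9 6 5 / 6 9 1 5 3 2 8 7 4 / 8 4 2 9 7 1 3 5 6 / 5 3 7 6 4 8 1 9 2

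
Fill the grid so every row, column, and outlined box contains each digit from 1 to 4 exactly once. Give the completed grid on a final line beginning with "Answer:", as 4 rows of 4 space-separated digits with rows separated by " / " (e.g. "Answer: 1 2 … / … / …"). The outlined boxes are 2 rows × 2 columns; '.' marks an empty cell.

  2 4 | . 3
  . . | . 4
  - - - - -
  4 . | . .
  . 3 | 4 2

Step 1. [r2c2∈{1}] nothing but 1 survives at r2c2, so r2c2=1.
Step 2. [r3c4∈{1}] nothing but 1 survives at r3c4, so r3c4=1.
Step 3. [r1c3∈{1}] only 1 remains possible at r1c3. So r1c3=1.
Step 4. [r3c3∈{3}] r3c3 is down to just 3 ⇒ r3c3=3.
Step 5. [r2c1∈{3}] r2c1 has the single candidate 3, so r2c1=3.
Step 6. [r2c3∈{2}] r2c3's peers cover all but 2 ⇒ r2c3=2.
Step 7. [r4c1∈{1}] r4c1's peers cover all but 1 ⇒ r4c1=1.
Step 8. [r3c2∈{2}] r3c2 has the single candidate 2, so r3c2=2.

Answer: 2 4 1 3 / 3 1 2 4 / 4 2 3 1 / 1 3 4 2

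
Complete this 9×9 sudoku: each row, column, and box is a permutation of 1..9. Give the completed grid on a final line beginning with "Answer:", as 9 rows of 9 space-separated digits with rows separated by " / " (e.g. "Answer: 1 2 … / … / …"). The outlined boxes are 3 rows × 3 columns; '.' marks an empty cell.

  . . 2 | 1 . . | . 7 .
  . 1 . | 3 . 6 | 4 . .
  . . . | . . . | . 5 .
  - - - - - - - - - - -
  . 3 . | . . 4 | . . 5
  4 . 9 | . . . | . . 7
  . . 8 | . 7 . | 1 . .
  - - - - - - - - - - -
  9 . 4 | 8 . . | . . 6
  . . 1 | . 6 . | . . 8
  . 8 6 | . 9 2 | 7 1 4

Step 1. [r9c4∈{5}] r9c4's peers cover all but 5 ⇒ r9c4=5.
Step 2. [r2c3∈{5,7}] 5 has one home in col 3: r2c3, so r2c3=5.
Step 3. [r2c1∈{7,8}] row 2 places 7 nowhere but r2c1 ⇒ r2c1=7.
Step 4. [r6c8∈{2,3,4,6,9}] row 6 places 4 nowhere but r6c8. So r6c8=4.
Step 5. [r3c3∈{3}] r3c3's peers cover all but 3 ⇒ r3c3=3.
Step 6. [r4c1∈{1,2,6}] 1 has one home in col 1: r4c1. So r4c1=1.
Step 7. [r3c9∈{1,2,9}] across row 3, 1 lands solely at r3c9. So r3c9=1.
Step 8. [r8c4∈{4,7}] row 8 places 4 nowhere but r8c4, so r8c4=4.
Step 9. [r3c4∈{2,7,9}] across col 4, 7 lands solely at r3c4. So r3c4=7.
Step 10. [r6c1∈{2,5,6}] the pair r1c1,r3c1 in col 1 locks {6,8} between them, so r6c1≠6.
Step 11. [r3c5∈{2,4,8}] the pair r2c5,r4c5 in col 5 locks {2,8} between them. So r3c5≠8.
Step 12. [r3c2∈{4,6,9}] box 1 has a naked pair {6,8} at r1c1 and r3c1, so r3c2≠6.
Step 13. [r3c5∈{2,4}] col 5 has a naked pair {2,8} at r2c5 and r4c5, so r3c5≠2.
Step 14. [r3c7∈{2,6,8,9}] in row 3, 2 fits only at r3c7, so r3c7=2.
Step 15. [r1c7∈{3,6,8,9}] r1c7 is the only open cell in box 3 admitting 6 ⇒ r1c7=6.
Step 16. [r6c9∈{2,3,9}] col 9 places 2 nowhere but r6c9. So r6c9=2.
Step 17. [r5c2∈{2,5,6}] 2 has one home in box 4: r5c2, so r5c2=2.
Step 18. [r6c6∈{3,5,9}] row 6 places 3 nowhere but r6c6, so r6c6=3.
Step 19. [r2c8∈{8,9}] across box 3, 8 lands solely at r2c8. So r2c8=8.
Step 20. [r4c4∈{2,6,9}] in col 4, 2 fits only at r4c4 ⇒ r4c4=2.
Step 21. [r4c5∈{8}] r4c5 has the single candidate 8 ⇒ r4c5=8.
Step 22. [r8c1∈{2,3,5}] across col 1, 2 lands solely at r8c1. So r8c1=2.
Step 23. [r7c5∈{1,3}] 3 has one home in col 5: r7c5, so r7c5=3.
Step 24. [r8c6∈{7}] r8c6 has the single candidate 7, so r8c6=7.
Step 25. [r8c2∈{5}] r8c2's peers cover all but 5 ⇒ r8c2=5.
Step 26. [r3c5∈{4}] nothing but 4 survives at r3c5, so r3c5=4.
Step 27. [r5c4∈{6}] r5c4 has the single candidate 6, so r5c4=6.
Step 28. [r3c2∈{9}] r3c2 has the single candidate 9. So r3c2=9.
Step 29. [r1c6∈{5,8,9}] col 6 places 9 nowhere but r1c6, so r1c6=9.
Step 30. [r5c6∈{1,5}] col 6 places 5 nowhere but r5c6 ⇒ r5c6=5.
Step 31. [r4c7∈{9}] r4c7's peers cover all but 9. So r4c7=9.
Step 32. [r5c8∈{3}] r5c8 is down to just 3, so r5c8=3.
Step 33. [r3c1∈{6,8}] in row 3, 6 fits only at r3c1. So r3c1=6.
Step 34. [r7c7∈{5}] nothing but 5 survives at r7c7 ⇒ r7c7=5.
Step 35. [r1c2∈{4}] r1c2 is down to just 4 ⇒ r1c2=4.
Step 36. [r6c2∈{6}] r6c2's peers cover all but 6, so r6c2=6.
Step 37. [r6c1∈{5}] r6c1 has the single candidate 5. So r6c1=5.
Step 38. [r1c1∈{8}] only 8 remains possible at r1c1 ⇒ r1c1=8.
Step 39. [r5c7∈{8}] only 8 remains possible at r5c7 ⇒ r5c7=8.
Step 40. [r7c2∈{7}] r7c2 is down to just 7 ⇒ r7c2=7.
Step 41. [r8c7∈{3}] r8c7 is down to just 3, so r8c7=3.
Step 42. [r7c6∈{1}] only 1 remains possible at r7c6. So r7c6=1.
Step 43. [r3c6∈{8}] r3c6 is down to just 8, so r3c6=8.
Step 44. [r7c8∈{2}] r7c8 is down to just 2, so r7c8=2.
Step 45. [r8c8∈{9}] nothing but 9 survives at r8c8 ⇒ r8c8=9.
Step 46. [r6c4∈{9}] only 9 remains possible at r6c4, so r6c4=9.
Step 47. [r5c5∈{1}] nothing but 1 survives at r5c5, so r5c5=1.
Step 48. [r4c3∈{7}] r4c3 has the single candidate 7. So r4c3=7.
Step 49. [r1c9∈{3}] nothing but 3 survives at r1c9. So r1c9=3.
Step 50. [r4c8∈{6}] r4c8 has the single candidate 6. So r4c8=6.
Step 51. [r2c5∈{2}] only 2 remains possible at r2c5. So r2c5=2.
Step 52. [r2c9∈{9}] r2c9 has the single candidate 9. So r2c9=9.
Step 53. [r9c1∈{3}] r9c1's peers cover all but 3. So r9c1=3.
Step 54. [r1c5∈{5}] r1c5 is down to just 5. So r1c5=5.

Answer: 8 4 2 1 5 9 6 7 3 / 7 1 5 3 2 6 4 8 9 / 6 9 3 7 4 8 2 5 1 / 1 3 7 2 8 4 9 6 5 / 4 2 9 6 1 5 8 3 7 / 5 6 8 9 7 3 1 4 2 / 9 7 4 8 3 1 5 2 6 / 2 5 1 4 6 7 3 9 8 / 3 8 6 5 9 2 7 1 4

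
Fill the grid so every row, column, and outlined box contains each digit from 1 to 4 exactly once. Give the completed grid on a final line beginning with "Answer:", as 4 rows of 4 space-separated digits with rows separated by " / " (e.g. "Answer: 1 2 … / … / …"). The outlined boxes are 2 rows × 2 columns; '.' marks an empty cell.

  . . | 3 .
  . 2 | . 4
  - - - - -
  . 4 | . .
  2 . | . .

Step 1. [r2c3∈{1}] r2c3 is down to just 1. So r2c3=1.
Step 2. [r4c2∈{1,3}] 3 has one home in col 2: r4c2 ⇒ r4c2=3.
Step 3. [r3c1∈{1}] only 1 remains possible at r3c1, so r3c1=1.
Step 4. [r1c4∈{2}] r1c4 is down to just 2. So r1c4=2.
Step 5. [r1c1∈{4}] r1c1 has the single candidate 4, so r1c1=4.
Step 6. [r1c2∈{1}] r1c2 has the single candidate 1 ⇒ r1c2=1.
Step 7. [r2c1∈{3}] r2c1 has the single candidate 3. So r2c1=3.
Step 8. [r3c4∈{3}] r3c4's peers cover all but 3, so r3c4=3.
Step 9. [r4c4∈{1}] only 1 remains possible at r4c4, so r4c4=1.
Step 10. [r4c3∈{4}] r4c3 has the single candidate 4, so r4c3=4.
Step 11. [r3c3∈{2}] r3c3's peers cover all but 2. So r3c3=2.

Answer: 4 1 3 2 / 3 2 1 4 / 1 4 2 3 / 2 3 4 1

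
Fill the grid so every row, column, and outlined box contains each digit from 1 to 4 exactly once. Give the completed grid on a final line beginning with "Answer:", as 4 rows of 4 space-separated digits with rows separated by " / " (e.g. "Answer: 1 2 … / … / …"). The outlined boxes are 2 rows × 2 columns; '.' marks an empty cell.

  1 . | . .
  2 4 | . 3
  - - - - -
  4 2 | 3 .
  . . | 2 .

Step 1. [r4c4∈{1,4}] 4 has one home in row 4: r4c4, so r4c4=4.
Step 2. [r4c2∈{1,3}] 1 has one home in row 4: r4c2, so r4c2=1.
Step 3. [r1c4∈{2}] only 2 remains possible at r1c4, so r1c4=2.
Step 4. [r3c4∈{1}] r3c4's peers cover all but 1. So r3c4=1.
Step 5. [r4c1∈{3}] r4c1 has the single candidate 3 ⇒ r4c1=3.
Step 6. [r1c2∈{3}] r1c2 has the single candidate 3, so r1c2=3.
Step 7. [r2c3∈{1}] r2c3 is down to just 1, so r2c3=1.
Step 8. [r1c3∈{4}] r1c3 has the single candidate 4 ⇒ r1c3=4.

Answer: 1 3 4 2 / 2 4 1 3 / 4 2 3 1 / 3 1 2 4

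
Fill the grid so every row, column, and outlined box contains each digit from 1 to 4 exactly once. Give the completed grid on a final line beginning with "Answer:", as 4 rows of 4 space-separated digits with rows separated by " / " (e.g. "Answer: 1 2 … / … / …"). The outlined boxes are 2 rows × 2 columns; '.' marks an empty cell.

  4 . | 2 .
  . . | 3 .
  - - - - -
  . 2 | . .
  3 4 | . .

Step 1. [r1c4∈{1}] r1c4 has the single candidate 1 ⇒ r1c4=1.
Step 2. [r3c3∈{1,4}] in col 3, 4 fits only at r3c3 ⇒ r3c3=4.
Step 3. [r2c2∈{1}] nothing but 1 survives at r2c2 ⇒ r2c2=1.
Step 4. [r2c1∈{2}] r2c1 is down to just 2, so r2c1=2.
Step 5. [r4c3∈{1}] only 1 remains possible at r4c3, so r4c3=1.
Step 6. [r2c4∈{4}] r2c4 has the single candidate 4 ⇒ r2c4=4.
Step 7. [r4c4∈{2}] r4c4 is down to just 2 ⇒ r4c4=2.
Step 8. [r3c4∈{3}] r3c4 is down to just 3 ⇒ r3c4=3.
Step 9. [r1c2∈{3}] r1c2's peers cover all but 3, so r1c2=3.
Step 10. [r3c1∈{1}] nothing but 1 survives at r3c1, so r3c1=1.

Answer: 4 3 2 1 / 2 1 3 4 / 1 2 4 3 / 3 4 1 2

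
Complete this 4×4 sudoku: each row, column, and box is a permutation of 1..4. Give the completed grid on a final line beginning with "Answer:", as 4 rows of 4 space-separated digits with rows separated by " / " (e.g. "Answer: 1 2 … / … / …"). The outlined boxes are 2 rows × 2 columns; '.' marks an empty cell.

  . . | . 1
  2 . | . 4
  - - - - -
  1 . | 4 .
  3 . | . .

Step 1. [r4c4∈{2}] nothing but 2 survives at r4c4, so r4c4=2.
Step 2. [r2c3∈{3}] nothing but 3 survives at r2c3. So r2c3=3.
Step 3. [r1c1∈{4}] r1c1's peers cover all but 4 ⇒ r1c1=4.
Step 4. [r3c2∈{2}] r3c2's peers cover all but 2. So r3c2=2.
Step 5. [r3c4∈{3}] r3c4 is down to just 3. So r3c4=3.
Step 6. [r1c3∈{2}] nothing but 2 survives at r1c3, so r1c3=2.
Step 7. [r1c2∈{3}] nothing but 3 survives at r1c2 ⇒ r1c2=3.
Step 8. [r4c3∈{1}] only 1 remains possible at r4c3, so r4c3=1.
Step 9. [r2c2∈{1}] r2c2's peers cover all but 1 ⇒ r2c2=1.
Step 10. [r4c2∈{4}] r4c2 has the single candidate 4 ⇒ r4c2=4.

Answer: 4 3 2 1 / 2 1 3 4 / 1 2 4 3 / 3 4 1 2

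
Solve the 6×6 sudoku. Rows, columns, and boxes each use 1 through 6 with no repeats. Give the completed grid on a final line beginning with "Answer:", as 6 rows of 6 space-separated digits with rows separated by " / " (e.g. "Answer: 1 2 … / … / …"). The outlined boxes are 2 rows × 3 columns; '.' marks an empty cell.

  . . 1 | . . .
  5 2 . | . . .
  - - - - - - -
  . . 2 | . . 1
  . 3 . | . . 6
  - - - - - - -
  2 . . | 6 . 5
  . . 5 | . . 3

Step 1. [r4c3∈{4}] r4c3's peers cover all but 4. So r4c3=4.
Step 2. [r2c6∈{4}] r2c6's peers cover all but 4 ⇒ r2c6=4.
Step 3. [r1c1∈{3,4,6}] col 1 places 3 nowhere but r1c1, so r1c1=3.
Step 4. [r6c1∈{1,4,6}] across col 1, 4 lands solely at r6c1. So r6c1=4.
Step 5. [r3c2∈{5,6}] 5 has one home in col 2: r3c2, so r3c2=5.
Step 6. [r6c2∈{1,6}] in row 6, 6 fits only at r6c2. So r6c2=6.
Step 7. [r1c5∈{2,5,6}] 6 has one home in row 1: r1c5, so r1c5=6.
Step 8. [r3c4∈{3,4}] across col 4, 4 lands solely at r3c4. So r3c4=4.
Step 9. [r1c4∈{2,5}] in row 1, 5 fits only at r1c4 ⇒ r1c4=5.
Step 10. [r4c4∈{2}] nothing but 2 survives at r4c4 ⇒ r4c4=2.
Step 11. [r6c4∈{1}] only 1 remains possible at r6c4, so r6c4=1.
Step 12. [r2c4∈{3}] r2c4's peers cover all but 3, so r2c4=3.
Step 13. [r1c2∈{4}] only 4 remains possible at r1c2 ⇒ r1c2=4.
Step 14. [r5c5∈{4}] nothing but 4 survives at r5c5 ⇒ r5c5=4.
Step 15. [r2c3∈{6}] nothing but 6 survives at r2c3 ⇒ r2c3=6.
Step 16. [r5c3∈{3}] nothing but 3 survives at r5c3 ⇒ r5c3=3.
Step 17. [r6c5∈{2}] only 2 remains possible at r6c5. So r6c5=2.
Step 18. [r4c5∈{5}] r4c5's peers cover all but 5, so r4c5=5.
Step 19. [r3c5∈{3}] r3c5 is down to just 3 ⇒ r3c5=3.
Step 20. [r5c2∈{1}] only 1 remains possible at r5c2. So r5c2=1.
Step 21. [r1c6∈{2}] nothing but 2 survives at r1c6, so r1c6=2.
Step 22. [r4c1∈{1}] only 1 remains possible at r4c1. So r4c1=1.
Step 23. [r2c5∈{1}] r2c5 is down to just 1 ⇒ r2c5=1.
Step 24. [r3c1∈{6}] nothing but 6 survives at r3c1 ⇒ r3c1=6.

Answer: 3 4 1 5 6 2 / 5 2 6 3 1 4 / 6 5 2 4 3 1 / 1 3 4 2 5 6 / 2 1 3 6 4 5 / 4 6 5 1 2 3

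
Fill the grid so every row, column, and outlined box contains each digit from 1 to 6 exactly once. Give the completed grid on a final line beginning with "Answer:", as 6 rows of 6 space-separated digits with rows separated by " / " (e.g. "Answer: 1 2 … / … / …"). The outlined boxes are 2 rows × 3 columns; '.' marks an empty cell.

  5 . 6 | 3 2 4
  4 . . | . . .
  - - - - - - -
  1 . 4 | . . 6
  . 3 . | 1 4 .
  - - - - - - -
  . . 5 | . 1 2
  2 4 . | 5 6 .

Step 1. [r2c6∈{1,5}] col 6 places 1 nowhere but r2c6. So r2c6=1.
Step 2. [r2c2∈{2}] nothing but 2 survives at r2c2. So r2c2=2.
Step 3. [r5c1∈{3,6}] row 5 places 3 nowhere but r5c1 ⇒ r5c1=3.
Step 4. [r2c5∈{5}] only 5 remains possible at r2c5 ⇒ r2c5=5.
Step 5. [r4c3∈{2}] r4c3 is down to just 2. So r4c3=2.
Step 6. [r2c4∈{6}] only 6 remains possible at r2c4. So r2c4=6.
Step 7. [r6c6∈{3}] r6c6 is down to just 3 ⇒ r6c6=3.
Step 8. [r1c2∈{1}] nothing but 1 survives at r1c2 ⇒ r1c2=1.
Step 9. [r3c2∈{5}] nothing but 5 survives at r3c2 ⇒ r3c2=5.
Step 10. [r5c2∈{6}] nothing but 6 survives at r5c2, so r5c2=6.
Step 11. [r4c1∈{6}] r4c1's peers cover all but 6. So r4c1=6.
Step 12. [r5c4∈{4}] nothing but 4 survives at r5c4. So r5c4=4.
Step 13. [r3c4∈{2}] nothing but 2 survives at r3c4, so r3c4=2.
Step 14. [r6c3∈{1}] nothing but 1 survives at r6c3, so r6c3=1.
Step 15. [r2c3∈{3}] r2c3's peers cover all but 3. So r2c3=3.
Step 16. [r4c6∈{5}] r4c6's peers cover all but 5, so r4c6=5.
Step 17. [r3c5∈{3}] r3c5 is down to just 3 ⇒ r3c5=3.

Answer: 5 1 6 3 2 4 / 4 2 3 6 5 1 / 1 5 4 2 3 6 / 6 3 2 1 4 5 / 3 6 5 4 1 2 / 2 4 1 5 6 3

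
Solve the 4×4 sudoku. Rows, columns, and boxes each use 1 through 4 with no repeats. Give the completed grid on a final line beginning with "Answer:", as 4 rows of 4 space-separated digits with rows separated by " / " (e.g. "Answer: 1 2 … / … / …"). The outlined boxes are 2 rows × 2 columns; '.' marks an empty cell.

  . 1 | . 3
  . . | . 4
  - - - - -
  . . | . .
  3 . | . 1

Step 1. [r3c4∈{2}] r3c4 is down to just 2, so r3c4=2.
Step 2. [r2c1∈{2}] r2c1 has the single candidate 2, so r2c1=2.
Step 3. [r3c2∈{4}] r3c2 has the single candidate 4. So r3c2=4.
Step 4. [r4c3∈{4}] only 4 remains possible at r4c3, so r4c3=4.
Step 5. [r3c3∈{3}] r3c3 is down to just 3, so r3c3=3.
Step 6. [r1c1∈{4}] r1c1 has the single candidate 4, so r1c1=4.
Step 7. [r3c1∈{1}] r3c1 has the single candidate 1, so r3c1=1.
Step 8. [r2c3∈{1}] only 1 remains possible at r2c3 ⇒ r2c3=1.
Step 9. [r2c2∈{3}] nothing but 3 survives at r2c2. So r2c2=3.
Step 10. [r1c3∈{2}] only 2 remains possible at r1c3. So r1c3=2.
Step 11. [r4c2∈{2}] r4c2 is down to just 2. So r4c2=2.

Answer: 4 1 2 3 / 2 3 1 4 / 1 4 3 2 / 3 2 4 1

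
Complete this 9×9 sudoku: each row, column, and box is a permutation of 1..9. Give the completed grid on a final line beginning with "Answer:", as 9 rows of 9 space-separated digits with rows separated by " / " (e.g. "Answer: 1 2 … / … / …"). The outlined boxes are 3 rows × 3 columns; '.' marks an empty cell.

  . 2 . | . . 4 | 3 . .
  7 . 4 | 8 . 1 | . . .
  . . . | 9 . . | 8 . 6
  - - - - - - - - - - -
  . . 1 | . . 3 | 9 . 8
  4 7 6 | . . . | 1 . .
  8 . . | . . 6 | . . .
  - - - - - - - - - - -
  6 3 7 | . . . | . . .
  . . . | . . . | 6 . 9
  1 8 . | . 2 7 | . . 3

Step 1. [r3c8∈{1,2,4,5,7}] 4 has one home in row 3: r3c8, so r3c8=4.
Step 2. [r9c8∈{5}] only 5 remains possible at r9c8 ⇒ r9c8=5.
Step 3. [r6c7∈{2,4,5,7}] col 7 places 7 nowhere but r6c7. So r6c7=7.
Step 4. [r4c2∈{5}] r4c2 has the single candidate 5, so r4c2=5.
Step 5. [r6c9∈{2,4,5}] in box 6, 4 fits only at r6c9 ⇒ r6c9=4.
Step 6. [r5c9∈{2,5}] box 6 places 5 nowhere but r5c9 ⇒ r5c9=5.
Step 7. [r3c5∈{3,5,7}] 7 has one home in row 3: r3c5 ⇒ r3c5=7.
Step 8. [r6c3∈{2,3,9}] 3 has one home in box 4: r6c3, so r6c3=3.
Step 9. [r6c8∈{2}] r6c8's peers cover all but 2, so r6c8=2.
Step 10. [r3c3∈{5}] nothing but 5 survives at r3c3 ⇒ r3c3=5.
Step 11. [r8c4∈{1,3,4,5}] r8c4 is the only open cell in col 4 admitting 3, so r8c4=3.
Step 12. [r1c1∈{9}] r1c1's peers cover all but 9 ⇒ r1c1=9.
Step 13. [r8c1∈{2,5}] r8c1 is the only open cell in col 1 admitting 5, so r8c1=5.
Step 14. [r8c6∈{8}] r8c6 has the single candidate 8 ⇒ r8c6=8.
Step 15. [r7c6∈{5,9}] across col 6, 5 lands solely at r7c6, so r7c6=5.
Step 16. [r7c5∈{1,4,9}] across row 7, 9 lands solely at r7c5 ⇒ r7c5=9.
Step 17. [r9c7∈{4}] r9c7 is down to just 4 ⇒ r9c7=4.
Step 18. [r7c4∈{1,4}] in row 7, 4 fits only at r7c4 ⇒ r7c4=4.
Step 19. [r2c7∈{2,5}] r2c7 is the only open cell in col 7 admitting 5. So r2c7=5.
Step 20. [r1c9∈{1,7}] col 9 places 7 nowhere but r1c9, so r1c9=7.
Step 21. [r7c9∈{1,2}] across col 9, 1 lands solely at r7c9. So r7c9=1.
Step 22. [r6c4∈{1,5}] 1 has one home in col 4: r6c4. So r6c4=1.
Step 23. [r1c4∈{5,6}] col 4 places 5 nowhere but r1c4. So r1c4=5.
Step 24. [r5c4∈{2}] r5c4 is down to just 2. So r5c4=2.
Step 25. [r2c5∈{3,6}] in row 2, 3 fits only at r2c5 ⇒ r2c5=3.
Step 26. [r4c1∈{2}] r4c1 is down to just 2, so r4c1=2.
Step 27. [r8c5∈{1}] r8c5's peers cover all but 1. So r8c5=1.
Step 28. [r2c2∈{6}] r2c2's peers cover all but 6, so r2c2=6.
Step 29. [r4c4∈{7}] r4c4 is down to just 7 ⇒ r4c4=7.
Step 30. [r9c4∈{6}] r9c4's peers cover all but 6. So r9c4=6.
Step 31. [r7c8∈{8}] only 8 remains possible at r7c8, so r7c8=8.
Step 32. [r1c8∈{1}] r1c8's peers cover all but 1 ⇒ r1c8=1.
Step 33. [r4c5∈{4}] r4c5 has the single candidate 4. So r4c5=4.
Step 34. [r5c5∈{8}] nothing but 8 survives at r5c5 ⇒ r5c5=8.
Step 35. [r2c8∈{9}] r2c8 is down to just 9. So r2c8=9.
Step 36. [r9c3∈{9}] only 9 remains possible at r9c3 ⇒ r9c3=9.
Step 37. [r5c8∈{3}] r5c8 is down to just 3. So r5c8=3.
Step 38. [r7c7∈{2}] r7c7's peers cover all but 2, so r7c7=2.
Step 39. [r3c6∈{2}] nothing but 2 survives at r3c6, so r3c6=2.
Step 40. [r3c1∈{3}] r3c1's peers cover all but 3 ⇒ r3c1=3.
Step 41. [r8c3∈{2}] nothing but 2 survives at r8c3 ⇒ r8c3=2.
Step 42. [r1c3∈{8}] r1c3 has the single candidate 8 ⇒ r1c3=8.
Step 43. [r1c5∈{6}] only 6 remains possible at r1c5 ⇒ r1c5=6.
Step 44. [r4c8∈{6}] r4c8 has the single candidate 6, so r4c8=6.
Step 45. [r5c6∈{9}] r5c6 has the single candidate 9. So r5c6=9.
Step 46. [r2c9∈{2}] r2c9 is down to just 2. So r2c9=2.
Step 47. [r8c2∈{4}] r8c2 is down to just 4. So r8c2=4.
Step 48. [r6c2∈{9}] nothing but 9 survives at r6c2 ⇒ r6c2=9.
Step 49. [r6c5∈{5}] only 5 remains possible at r6c5. So r6c5=5.
Step 50. [r8c8∈{7}] only 7 remains possible at r8c8 ⇒ r8c8=7.
Step 51. [r3c2∈{1}] r3c2's peers cover all but 1. So r3c2=1.

Answer: 9 2 8 5 6 4 3 1 7 / 7 6 4 8 3 1 5 9 2 / 3 1 5 9 7 2 8 4 6 / 2 5 1 7 4 3 9 6 8 / 4 7 6 2 8 9 1 3 5 / 8 9 3 1 5 6 7 2 4 / 6 3 7 4 9 5 2 8 1 / 5 4 2 3 1 8 6 7 9 / 1 8 9 6 2 7 4 5 3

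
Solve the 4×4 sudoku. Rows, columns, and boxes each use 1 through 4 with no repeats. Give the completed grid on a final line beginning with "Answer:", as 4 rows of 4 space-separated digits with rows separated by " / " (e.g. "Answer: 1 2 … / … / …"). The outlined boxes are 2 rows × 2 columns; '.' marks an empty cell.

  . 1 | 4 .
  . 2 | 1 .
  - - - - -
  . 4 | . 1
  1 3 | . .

Step 1. [r4c3∈{2}] r4c3 is down to just 2 ⇒ r4c3=2.
Step 2. [r1c1∈{3}] nothing but 3 survives at r1c1. So r1c1=3.
Step 3. [r1c4∈{2}] nothing but 2 survives at r1c4. So r1c4=2.
Step 4. [r4c4∈{4}] r4c4 is down to just 4, so r4c4=4.
Step 5. [r3c3∈{3}] nothing but 3 survives at r3c3. So r3c3=3.
Step 6. [r3c1∈{2}] nothing but 2 survives at r3c1. So r3c1=2.
Step 7. [r2c1∈{4}] r2c1 has the single candidate 4. So r2c1=4.
Step 8. [r2c4∈{3}] r2c4's peers cover all but 3. So r2c4=3.

Answer: 3 1 4 2 / 4 2 1 3 / 2 4 3 1 / 1 3 2 4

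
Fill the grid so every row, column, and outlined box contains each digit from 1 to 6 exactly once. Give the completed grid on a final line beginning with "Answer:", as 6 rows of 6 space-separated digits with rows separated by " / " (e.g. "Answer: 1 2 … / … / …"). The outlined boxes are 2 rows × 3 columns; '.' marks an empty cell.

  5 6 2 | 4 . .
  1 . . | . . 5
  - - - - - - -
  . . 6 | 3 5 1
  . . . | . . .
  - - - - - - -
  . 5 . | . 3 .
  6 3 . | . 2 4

Step 1. [r4c6∈{2,6}] in col 6, 2 fits only at r4c6. So r4c6=2.
Step 2. [r4c5∈{4,6}] in col 5, 4 fits only at r4c5. So r4c5=4.
Step 3. [r6c3∈{1}] only 1 remains possible at r6c3. So r6c3=1.
Step 4. [r3c2∈{2,4}] 2 has one home in col 2: r3c2. So r3c2=2.
Step 5. [r5c3∈{4}] r5c3's peers cover all but 4. So r5c3=4.
Step 6. [r4c4∈{6}] r4c4 has the single candidate 6 ⇒ r4c4=6.
Step 7. [r4c1∈{3}] r4c1 is down to just 3. So r4c1=3.
Step 8. [r6c4∈{5}] r6c4 is down to just 5, so r6c4=5.
Step 9. [r5c1∈{2}] r5c1's peers cover all but 2. So r5c1=2.
Step 10. [r2c5∈{6}] only 6 remains possible at r2c5. So r2c5=6.
Step 11. [r2c3∈{3}] only 3 remains possible at r2c3 ⇒ r2c3=3.
Step 12. [r4c2∈{1}] nothing but 1 survives at r4c2. So r4c2=1.
Step 13. [r2c2∈{4}] r2c2's peers cover all but 4. So r2c2=4.
Step 14. [r4c3∈{5}] r4c3 has the single candidate 5 ⇒ r4c3=5.
Step 15. [r1c6∈{3}] r1c6 is down to just 3 ⇒ r1c6=3.
Step 16. [r5c6∈{6}] only 6 remains possible at r5c6, so r5c6=6.
Step 17. [r1c5∈{1}] nothing but 1 survives at r1c5. So r1c5=1.
Step 18. [r5c4∈{1}] nothing but 1 survives at r5c4 ⇒ r5c4=1.
Step 19. [r3c1∈{4}] nothing but 4 survives at r3c1, so r3c1=4.
Step 20. [r2c4∈{2}] r2c4's peers cover all but 2, so r2c4=2.

Answer: 5 6 2 4 1 3 / 1 4 3 2 6 5 / 4 2 6 3 5 1 / 3 1 5 6 4 2 / 2 5 4 1 3 6 / 6 3 1 5 2 4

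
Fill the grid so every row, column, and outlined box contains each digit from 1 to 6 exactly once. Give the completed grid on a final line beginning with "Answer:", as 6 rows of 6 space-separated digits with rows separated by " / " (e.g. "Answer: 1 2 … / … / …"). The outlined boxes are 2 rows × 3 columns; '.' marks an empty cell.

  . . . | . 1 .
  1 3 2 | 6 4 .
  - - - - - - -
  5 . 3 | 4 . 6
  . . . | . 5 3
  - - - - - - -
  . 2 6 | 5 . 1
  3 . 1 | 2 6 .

Step 1. [r5c1∈{4}] r5c1 is down to just 4. So r5c1=4.
Step 2. [r1c3∈{4,5}] r1c3 is the only open cell in col 3 admitting 5, so r1c3=5.
Step 3. [r1c1∈{6}] only 6 remains possible at r1c1 ⇒ r1c1=6.
Step 4. [r4c2∈{1,4,6}] 6 has one home in row 4: r4c2, so r4c2=6.
Step 5. [r5c5∈{3}] r5c5's peers cover all but 3, so r5c5=3.
Step 6. [r4c3∈{4}] r4c3's peers cover all but 4 ⇒ r4c3=4.
Step 7. [r2c6∈{5}] only 5 remains possible at r2c6, so r2c6=5.
Step 8. [r6c6∈{4}] r6c6's peers cover all but 4, so r6c6=4.
Step 9. [r4c4∈{1}] r4c4 has the single candidate 1, so r4c4=1.
Step 10. [r1c4∈{3}] r1c4 is down to just 3 ⇒ r1c4=3.
Step 11. [r4c1∈{2}] r4c1 is down to just 2 ⇒ r4c1=2.
Step 12. [r6c2∈{5}] r6c2 is down to just 5 ⇒ r6c2=5.
Step 13. [r1c2∈{4}] r1c2 has the single candidate 4. So r1c2=4.
Step 14. [r3c2∈{1}] r3c2's peers cover all but 1 ⇒ r3c2=1.
Step 15. [r3c5∈{2}] only 2 remains possible at r3c5, so r3c5=2.
Step 16. [r1c6∈{2}] only 2 remains possible at r1c6 ⇒ r1c6=2.

Answer: 6 4 5 3 1 2 / 1 3 2 6 4 5 / 5 1 3 4 2 6 / 2 6 4 1 5 3 / 4 2 6 5 3 1 / 3 5 1 2 6 4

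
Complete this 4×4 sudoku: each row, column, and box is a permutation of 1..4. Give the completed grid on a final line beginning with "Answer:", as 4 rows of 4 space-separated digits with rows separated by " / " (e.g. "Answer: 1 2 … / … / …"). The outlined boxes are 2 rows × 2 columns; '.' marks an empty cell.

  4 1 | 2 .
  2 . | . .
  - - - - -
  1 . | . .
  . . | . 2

Step 1. [r2c2∈{3}] r2c2 has the single candidate 3, so r2c2=3.
Step 2. [r4c3∈{1,3,4}] row 4 places 1 nowhere but r4c3, so r4c3=1.
Step 3. [r3c3∈{3,4}] 3 has one home in col 3: r3c3, so r3c3=3.
Step 4. [r3c4∈{4}] r3c4 has the single candidate 4, so r3c4=4.
Step 5. [r4c1∈{3}] r4c1's peers cover all but 3. So r4c1=3.
Step 6. [r3c2∈{2}] r3c2's peers cover all but 2, so r3c2=2.
Step 7. [r2c3∈{4}] r2c3 is down to just 4, so r2c3=4.
Step 8. [r2c4∈{1}] only 1 remains possible at r2c4. So r2c4=1.
Step 9. [r4c2∈{4}] nothing but 4 survives at r4c2. So r4c2=4.
Step 10. [r1c4∈{3}] r1c4's peers cover all but 3, so r1c4=3.

Answer: 4 1 2 3 / 2 3 4 1 / 1 2 3 4 / 3 4 1 2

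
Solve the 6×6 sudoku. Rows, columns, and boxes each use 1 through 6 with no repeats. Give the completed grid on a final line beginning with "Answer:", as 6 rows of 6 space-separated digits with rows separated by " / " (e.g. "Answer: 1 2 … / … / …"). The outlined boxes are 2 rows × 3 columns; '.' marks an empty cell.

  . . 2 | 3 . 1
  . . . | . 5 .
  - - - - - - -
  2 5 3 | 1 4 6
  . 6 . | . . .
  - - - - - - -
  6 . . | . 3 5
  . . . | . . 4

Step 1. [r2c4∈{2,4,6}] in col 4, 4 fits only at r2c4 ⇒ r2c4=4.
Step 2. [r6c5∈{1,2,6}] col 5 places 1 nowhere but r6c5, so r6c5=1.
Step 3. [r5c4∈{2}] r5c4's peers cover all but 2 ⇒ r5c4=2.
Step 4. [r1c1∈{4,5}] in row 1, 5 fits only at r1c1, so r1c1=5.
Step 5. [r6c1∈{3}] nothing but 3 survives at r6c1 ⇒ r6c1=3.
Step 6. [r2c1∈{1}] only 1 remains possible at r2c1 ⇒ r2c1=1.
Step 7. [r4c3∈{1,4}] 1 has one home in row 4: r4c3, so r4c3=1.
Step 8. [r5c2∈{1,4}] row 5 places 1 nowhere but r5c2. So r5c2=1.
Step 9. [r4c6∈{2,3}] across row 4, 3 lands solely at r4c6 ⇒ r4c6=3.
Step 10. [r6c2∈{2}] r6c2's peers cover all but 2 ⇒ r6c2=2.
Step 11. [r1c2∈{4}] nothing but 4 survives at r1c2, so r1c2=4.
Step 12. [r2c2∈{3}] r2c2 is down to just 3, so r2c2=3.
Step 13. [r4c5∈{2}] r4c5 is down to just 2, so r4c5=2.
Step 14. [r4c4∈{5}] only 5 remains possible at r4c4 ⇒ r4c4=5.
Step 15. [r6c4∈{6}] r6c4 is down to just 6, so r6c4=6.
Step 16. [r5c3∈{4}] r5c3 has the single candidate 4, so r5c3=4.
Step 17. [r2c3∈{6}] r2c3 has the single candidate 6, so r2c3=6.
Step 18. [r6c3∈{5}] only 5 remains possible at r6c3, so r6c3=5.
Step 19. [r2c6∈{2}] r2c6 has the single candidate 2 ⇒ r2c6=2.
Step 20. [r1c5∈{6}] r1c5 is down to just 6, so r1c5=6.
Step 21. [r4c1∈{4}] only 4 remains possible at r4c1, so r4c1=4.

Answer: 5 4 2 3 6 1 / 1 3 6 4 5 2 / 2 5 3 1 4 6 / 4 6 1 5 2 3 / 6 1 4 2 3 5 / 3 2 5 6 1 4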